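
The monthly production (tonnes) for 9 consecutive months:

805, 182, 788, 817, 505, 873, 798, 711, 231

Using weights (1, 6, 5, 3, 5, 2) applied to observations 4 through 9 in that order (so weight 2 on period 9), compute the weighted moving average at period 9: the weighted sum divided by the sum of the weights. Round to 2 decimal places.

Weighted sum: 1·817 + 6·505 + 5·873 + 3·798 + 5·711 + 2·231 = 817 + 3030 + 4365 + 2394 + 3555 + 462 = 14623
Weight total: 1 + 6 + 5 + 3 + 5 + 2 = 22
WMA = 14623 / 22 = 664.68

664.68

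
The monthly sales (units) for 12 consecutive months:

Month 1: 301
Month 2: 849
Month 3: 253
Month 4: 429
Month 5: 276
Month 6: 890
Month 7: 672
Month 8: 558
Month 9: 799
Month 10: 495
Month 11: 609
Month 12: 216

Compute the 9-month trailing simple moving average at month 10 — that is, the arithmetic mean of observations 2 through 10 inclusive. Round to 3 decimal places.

580.111

Sum of periods 2–10: 849 + 253 + 429 + 276 + 890 + 672 + 558 + 799 + 495 = 5221
Divide by 9: 5221 / 9 = 580.111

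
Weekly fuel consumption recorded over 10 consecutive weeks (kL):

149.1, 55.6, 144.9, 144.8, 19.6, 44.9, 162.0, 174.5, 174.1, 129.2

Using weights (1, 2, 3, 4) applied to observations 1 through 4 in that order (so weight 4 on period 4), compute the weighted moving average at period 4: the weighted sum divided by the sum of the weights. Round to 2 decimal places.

Weighted sum: 1·149.1 + 2·55.6 + 3·144.9 + 4·144.8 = 149.1 + 111.2 + 434.7 + 579.2 = 1274.2
Weight total: 1 + 2 + 3 + 4 = 10
WMA = 1274.2 / 10 = 127.42

127.42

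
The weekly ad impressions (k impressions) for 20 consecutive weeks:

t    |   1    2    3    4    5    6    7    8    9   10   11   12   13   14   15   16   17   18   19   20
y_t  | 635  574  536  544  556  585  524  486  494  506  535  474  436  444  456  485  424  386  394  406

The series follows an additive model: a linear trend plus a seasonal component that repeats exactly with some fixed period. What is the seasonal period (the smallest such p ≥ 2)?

5

First differences y_{t+1} − y_t: -61, -38, 8, 12, 29, -61, -38, 8, 12, 29, -61, -38, …
The difference pattern repeats every 5 terms and not for any smaller step, so p = 5.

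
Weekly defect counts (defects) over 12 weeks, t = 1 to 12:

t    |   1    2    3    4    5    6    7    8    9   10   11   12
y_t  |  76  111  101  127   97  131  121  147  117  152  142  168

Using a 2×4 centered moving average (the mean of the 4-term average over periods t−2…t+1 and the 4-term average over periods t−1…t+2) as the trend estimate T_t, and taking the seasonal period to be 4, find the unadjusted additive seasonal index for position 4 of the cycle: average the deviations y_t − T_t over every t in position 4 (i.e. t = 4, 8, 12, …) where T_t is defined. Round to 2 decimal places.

Season position 4 occurs at t = 4, 8 (where T_t is defined).
t=4: T_4 = 111.5000; y_4 − T_4 = 127 − 111.5000 = 15.5000
t=8: T_8 = 131.6250; y_8 − T_8 = 147 − 131.6250 = 15.3750
Mean deviation: (15.5000 + 15.3750) / 2 = 15.44

15.44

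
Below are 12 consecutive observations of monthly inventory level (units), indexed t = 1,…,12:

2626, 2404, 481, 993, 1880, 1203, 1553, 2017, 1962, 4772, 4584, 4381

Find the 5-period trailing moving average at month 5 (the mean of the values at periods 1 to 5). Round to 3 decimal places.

1676.800

Sum of periods 1–5: 2626 + 2404 + 481 + 993 + 1880 = 8384
Divide by 5: 8384 / 5 = 1676.800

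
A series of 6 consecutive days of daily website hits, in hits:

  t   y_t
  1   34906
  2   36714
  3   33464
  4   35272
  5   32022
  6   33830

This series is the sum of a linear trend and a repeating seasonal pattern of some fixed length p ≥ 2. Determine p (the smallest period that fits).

2

First differences y_{t+1} − y_t: 1808, -3250, 1808, -3250, 1808, …
The difference pattern repeats every 2 terms and not for any smaller step, so p = 2.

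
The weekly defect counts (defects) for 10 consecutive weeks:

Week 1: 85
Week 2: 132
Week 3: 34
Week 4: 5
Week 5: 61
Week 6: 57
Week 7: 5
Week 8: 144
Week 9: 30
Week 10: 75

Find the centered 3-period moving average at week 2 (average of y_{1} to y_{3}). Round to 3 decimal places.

Sum of periods 1–3: 85 + 132 + 34 = 251
Divide by 3: 251 / 3 = 83.667

83.667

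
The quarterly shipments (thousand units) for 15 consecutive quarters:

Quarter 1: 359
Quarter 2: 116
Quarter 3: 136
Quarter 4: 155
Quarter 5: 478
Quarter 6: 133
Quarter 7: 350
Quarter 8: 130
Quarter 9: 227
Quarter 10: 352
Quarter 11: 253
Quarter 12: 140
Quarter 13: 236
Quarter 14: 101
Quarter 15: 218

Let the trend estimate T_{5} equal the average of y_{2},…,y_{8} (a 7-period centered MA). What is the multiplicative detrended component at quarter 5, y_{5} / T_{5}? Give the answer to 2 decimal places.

2.23

Trend T_5 = (116 + 136 + 155 + 478 + 133 + 350 + 130) / 7 = 1498/7 = 214.0000
Ratio to trend: 478 / 214.0000 = 2.23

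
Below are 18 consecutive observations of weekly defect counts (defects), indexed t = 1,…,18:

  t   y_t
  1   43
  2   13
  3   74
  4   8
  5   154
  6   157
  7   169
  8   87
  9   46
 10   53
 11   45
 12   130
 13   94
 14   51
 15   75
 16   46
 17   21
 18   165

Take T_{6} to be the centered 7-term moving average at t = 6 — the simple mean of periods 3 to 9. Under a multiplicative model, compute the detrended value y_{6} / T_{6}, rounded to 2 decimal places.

Trend T_6 = (74 + 8 + 154 + 157 + 169 + 87 + 46) / 7 = 695/7 = 99.2857
Ratio to trend: 157 / 99.2857 = 1.58

1.58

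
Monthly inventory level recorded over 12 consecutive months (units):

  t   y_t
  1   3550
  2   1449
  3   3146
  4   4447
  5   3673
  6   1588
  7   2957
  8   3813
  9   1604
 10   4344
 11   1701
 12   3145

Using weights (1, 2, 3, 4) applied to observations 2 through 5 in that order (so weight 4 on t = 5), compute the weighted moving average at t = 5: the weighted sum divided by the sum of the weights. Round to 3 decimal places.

Weighted sum: 1·1449 + 2·3146 + 3·4447 + 4·3673 = 1449 + 6292 + 13341 + 14692 = 35774
Weight total: 1 + 2 + 3 + 4 = 10
WMA = 35774 / 10 = 3577.400

3577.400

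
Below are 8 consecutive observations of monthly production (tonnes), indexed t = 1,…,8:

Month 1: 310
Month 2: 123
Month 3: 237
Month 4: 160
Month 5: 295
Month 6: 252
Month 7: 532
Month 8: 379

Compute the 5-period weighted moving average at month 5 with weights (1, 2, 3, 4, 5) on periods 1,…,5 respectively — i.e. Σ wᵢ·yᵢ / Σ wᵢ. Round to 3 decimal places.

Weighted sum: 1·310 + 2·123 + 3·237 + 4·160 + 5·295 = 310 + 246 + 711 + 640 + 1475 = 3382
Weight total: 1 + 2 + 3 + 4 + 5 = 15
WMA = 3382 / 15 = 225.467

225.467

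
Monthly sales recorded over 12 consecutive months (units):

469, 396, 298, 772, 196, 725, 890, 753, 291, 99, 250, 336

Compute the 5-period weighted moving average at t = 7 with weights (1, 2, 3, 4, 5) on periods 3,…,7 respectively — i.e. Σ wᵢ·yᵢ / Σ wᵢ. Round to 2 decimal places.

Weighted sum: 1·298 + 2·772 + 3·196 + 4·725 + 5·890 = 298 + 1544 + 588 + 2900 + 4450 = 9780
Weight total: 1 + 2 + 3 + 4 + 5 = 15
WMA = 9780 / 15 = 652.00

652.00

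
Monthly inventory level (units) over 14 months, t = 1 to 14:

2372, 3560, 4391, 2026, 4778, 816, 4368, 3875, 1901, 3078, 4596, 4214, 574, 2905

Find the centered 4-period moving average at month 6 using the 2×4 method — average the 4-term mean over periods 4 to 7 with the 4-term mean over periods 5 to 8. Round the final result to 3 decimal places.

Sum over 4–7: 2026 + 4778 + 816 + 4368 = 11988
Sum over 5–8: 4778 + 816 + 4368 + 3875 = 13837
CMA at t=6 = (11988 + 13837) / (2·4) = 25825 / 8 = 3228.125

3228.125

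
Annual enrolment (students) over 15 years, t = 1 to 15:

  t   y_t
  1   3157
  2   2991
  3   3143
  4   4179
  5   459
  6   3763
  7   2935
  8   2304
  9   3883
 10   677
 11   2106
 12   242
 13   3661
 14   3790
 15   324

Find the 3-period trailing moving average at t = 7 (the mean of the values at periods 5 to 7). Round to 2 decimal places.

Sum of periods 5–7: 459 + 3763 + 2935 = 7157
Divide by 3: 7157 / 3 = 2385.67

2385.67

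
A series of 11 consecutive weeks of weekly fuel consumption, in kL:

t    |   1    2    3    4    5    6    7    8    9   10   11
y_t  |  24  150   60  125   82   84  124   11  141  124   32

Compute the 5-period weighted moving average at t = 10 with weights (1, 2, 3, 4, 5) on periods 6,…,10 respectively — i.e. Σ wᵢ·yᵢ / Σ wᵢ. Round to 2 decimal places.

Weighted sum: 1·84 + 2·124 + 3·11 + 4·141 + 5·124 = 84 + 248 + 33 + 564 + 620 = 1549
Weight total: 1 + 2 + 3 + 4 + 5 = 15
WMA = 1549 / 15 = 103.27

103.27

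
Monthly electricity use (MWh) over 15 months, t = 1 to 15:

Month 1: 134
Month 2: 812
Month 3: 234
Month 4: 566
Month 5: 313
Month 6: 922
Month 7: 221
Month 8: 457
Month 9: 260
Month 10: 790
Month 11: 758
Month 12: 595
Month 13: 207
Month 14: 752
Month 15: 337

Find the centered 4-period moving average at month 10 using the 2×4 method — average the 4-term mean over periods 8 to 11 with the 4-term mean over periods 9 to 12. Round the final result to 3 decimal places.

583.500

Sum over 8–11: 457 + 260 + 790 + 758 = 2265
Sum over 9–12: 260 + 790 + 758 + 595 = 2403
CMA at t=10 = (2265 + 2403) / (2·4) = 4668 / 8 = 583.500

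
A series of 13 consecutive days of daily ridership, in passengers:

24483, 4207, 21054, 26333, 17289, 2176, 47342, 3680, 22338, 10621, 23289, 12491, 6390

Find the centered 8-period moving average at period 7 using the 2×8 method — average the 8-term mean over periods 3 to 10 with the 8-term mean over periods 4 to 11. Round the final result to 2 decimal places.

Sum over 3–10: 21054 + 26333 + 17289 + 2176 + 47342 + 3680 + 22338 + 10621 = 150833
Sum over 4–11: 26333 + 17289 + 2176 + 47342 + 3680 + 22338 + 10621 + 23289 = 153068
CMA at t=7 = (150833 + 153068) / (2·8) = 303901 / 16 = 18993.81

18993.81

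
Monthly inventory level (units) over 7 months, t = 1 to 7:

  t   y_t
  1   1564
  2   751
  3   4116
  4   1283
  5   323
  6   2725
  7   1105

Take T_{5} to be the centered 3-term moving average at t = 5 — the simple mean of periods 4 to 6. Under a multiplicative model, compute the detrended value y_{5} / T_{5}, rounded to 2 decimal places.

0.22

Trend T_5 = (1283 + 323 + 2725) / 3 = 4331/3 = 1443.6667
Ratio to trend: 323 / 1443.6667 = 0.22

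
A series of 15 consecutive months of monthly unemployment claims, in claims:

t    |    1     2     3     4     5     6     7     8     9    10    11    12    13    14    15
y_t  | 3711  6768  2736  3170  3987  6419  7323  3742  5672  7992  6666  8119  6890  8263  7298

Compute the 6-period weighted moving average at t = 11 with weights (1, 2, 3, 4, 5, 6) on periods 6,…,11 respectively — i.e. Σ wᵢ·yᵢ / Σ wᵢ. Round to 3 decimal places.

Weighted sum: 1·6419 + 2·7323 + 3·3742 + 4·5672 + 5·7992 + 6·6666 = 6419 + 14646 + 11226 + 22688 + 39960 + 39996 = 134935
Weight total: 1 + 2 + 3 + 4 + 5 + 6 = 21
WMA = 134935 / 21 = 6425.476

6425.476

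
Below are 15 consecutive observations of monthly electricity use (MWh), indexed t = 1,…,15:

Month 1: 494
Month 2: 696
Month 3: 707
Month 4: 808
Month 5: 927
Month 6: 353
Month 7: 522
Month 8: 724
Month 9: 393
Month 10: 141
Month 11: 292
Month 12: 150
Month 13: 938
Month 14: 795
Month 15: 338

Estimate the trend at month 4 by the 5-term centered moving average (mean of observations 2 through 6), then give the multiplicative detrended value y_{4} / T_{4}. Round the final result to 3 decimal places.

1.157

Trend T_4 = (696 + 707 + 808 + 927 + 353) / 5 = 3491/5 = 698.20000
Ratio to trend: 808 / 698.20000 = 1.157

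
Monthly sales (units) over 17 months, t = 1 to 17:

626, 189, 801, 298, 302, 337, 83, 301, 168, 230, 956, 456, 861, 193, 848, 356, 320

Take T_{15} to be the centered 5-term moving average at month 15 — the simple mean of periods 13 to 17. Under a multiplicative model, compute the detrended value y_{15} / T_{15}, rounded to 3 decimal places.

Trend T_15 = (861 + 193 + 848 + 356 + 320) / 5 = 2578/5 = 515.60000
Ratio to trend: 848 / 515.60000 = 1.645

1.645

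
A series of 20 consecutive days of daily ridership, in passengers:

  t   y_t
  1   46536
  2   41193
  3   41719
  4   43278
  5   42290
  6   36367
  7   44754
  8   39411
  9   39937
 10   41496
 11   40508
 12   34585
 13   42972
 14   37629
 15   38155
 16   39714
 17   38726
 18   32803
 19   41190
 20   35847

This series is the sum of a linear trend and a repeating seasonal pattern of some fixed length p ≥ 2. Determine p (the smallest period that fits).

6

First differences y_{t+1} − y_t: -5343, 526, 1559, -988, -5923, 8387, -5343, 526, 1559, -988, -5923, 8387, -5343, 526, …
The difference pattern repeats every 6 terms and not for any smaller step, so p = 6.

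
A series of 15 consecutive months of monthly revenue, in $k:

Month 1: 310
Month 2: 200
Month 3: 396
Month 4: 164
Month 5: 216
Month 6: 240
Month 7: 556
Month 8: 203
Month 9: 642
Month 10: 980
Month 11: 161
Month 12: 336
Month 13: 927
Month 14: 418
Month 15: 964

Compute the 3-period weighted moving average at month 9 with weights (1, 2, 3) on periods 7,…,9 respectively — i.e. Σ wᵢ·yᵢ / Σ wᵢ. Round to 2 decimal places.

Weighted sum: 1·556 + 2·203 + 3·642 = 556 + 406 + 1926 = 2888
Weight total: 1 + 2 + 3 = 6
WMA = 2888 / 6 = 481.33

481.33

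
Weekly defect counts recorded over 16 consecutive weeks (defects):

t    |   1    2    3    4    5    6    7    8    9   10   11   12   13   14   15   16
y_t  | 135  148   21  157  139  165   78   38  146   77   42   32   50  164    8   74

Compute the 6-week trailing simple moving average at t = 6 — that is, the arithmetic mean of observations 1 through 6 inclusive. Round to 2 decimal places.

Sum of periods 1–6: 135 + 148 + 21 + 157 + 139 + 165 = 765
Divide by 6: 765 / 6 = 127.50

127.50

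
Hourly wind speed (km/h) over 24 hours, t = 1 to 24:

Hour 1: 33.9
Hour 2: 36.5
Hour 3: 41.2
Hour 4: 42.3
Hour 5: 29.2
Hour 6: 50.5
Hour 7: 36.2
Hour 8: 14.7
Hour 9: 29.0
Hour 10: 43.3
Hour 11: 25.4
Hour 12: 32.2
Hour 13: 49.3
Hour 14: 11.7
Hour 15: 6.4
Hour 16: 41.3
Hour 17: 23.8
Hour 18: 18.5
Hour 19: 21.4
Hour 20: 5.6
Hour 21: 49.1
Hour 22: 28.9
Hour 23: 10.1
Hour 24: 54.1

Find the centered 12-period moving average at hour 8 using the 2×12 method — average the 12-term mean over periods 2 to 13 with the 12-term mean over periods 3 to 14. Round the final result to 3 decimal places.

34.783

Sum over 2–13: 36.5 + 41.2 + 42.3 + 29.2 + 50.5 + 36.2 + 14.7 + 29.0 + 43.3 + 25.4 + 32.2 + 49.3 = 429.8
Sum over 3–14: 41.2 + 42.3 + 29.2 + 50.5 + 36.2 + 14.7 + 29.0 + 43.3 + 25.4 + 32.2 + 49.3 + 11.7 = 405.0
CMA at t=8 = (429.8 + 405.0) / (2·12) = 834.8 / 24 = 34.783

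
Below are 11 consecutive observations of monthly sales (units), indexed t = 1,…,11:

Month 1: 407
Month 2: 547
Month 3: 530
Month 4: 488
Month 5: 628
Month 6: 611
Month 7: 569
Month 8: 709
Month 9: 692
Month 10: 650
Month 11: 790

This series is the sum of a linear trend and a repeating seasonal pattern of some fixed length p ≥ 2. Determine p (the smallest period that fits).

First differences y_{t+1} − y_t: 140, -17, -42, 140, -17, -42, 140, -17, …
The difference pattern repeats every 3 terms and not for any smaller step, so p = 3.

3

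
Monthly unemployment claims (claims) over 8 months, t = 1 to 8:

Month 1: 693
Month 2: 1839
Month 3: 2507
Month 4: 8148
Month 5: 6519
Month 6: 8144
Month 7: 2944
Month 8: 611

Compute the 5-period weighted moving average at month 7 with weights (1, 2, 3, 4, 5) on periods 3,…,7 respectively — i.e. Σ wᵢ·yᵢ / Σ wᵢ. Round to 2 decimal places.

5710.40

Weighted sum: 1·2507 + 2·8148 + 3·6519 + 4·8144 + 5·2944 = 2507 + 16296 + 19557 + 32576 + 14720 = 85656
Weight total: 1 + 2 + 3 + 4 + 5 = 15
WMA = 85656 / 15 = 5710.40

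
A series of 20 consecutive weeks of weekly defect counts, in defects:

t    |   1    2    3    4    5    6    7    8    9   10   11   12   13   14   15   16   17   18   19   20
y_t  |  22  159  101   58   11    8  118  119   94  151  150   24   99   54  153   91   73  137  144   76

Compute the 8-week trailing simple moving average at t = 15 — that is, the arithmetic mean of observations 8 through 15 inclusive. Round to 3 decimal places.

Sum of periods 8–15: 119 + 94 + 151 + 150 + 24 + 99 + 54 + 153 = 844
Divide by 8: 844 / 8 = 105.500

105.500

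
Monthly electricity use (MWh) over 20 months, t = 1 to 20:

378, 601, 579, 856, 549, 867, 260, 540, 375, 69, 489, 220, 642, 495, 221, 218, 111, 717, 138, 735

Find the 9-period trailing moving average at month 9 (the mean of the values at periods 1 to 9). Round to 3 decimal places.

556.111

Sum of periods 1–9: 378 + 601 + 579 + 856 + 549 + 867 + 260 + 540 + 375 = 5005
Divide by 9: 5005 / 9 = 556.111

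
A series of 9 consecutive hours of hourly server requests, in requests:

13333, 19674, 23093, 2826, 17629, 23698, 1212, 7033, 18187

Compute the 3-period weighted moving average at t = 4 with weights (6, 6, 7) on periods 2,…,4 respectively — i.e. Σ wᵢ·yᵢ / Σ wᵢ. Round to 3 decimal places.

Weighted sum: 6·19674 + 6·23093 + 7·2826 = 118044 + 138558 + 19782 = 276384
Weight total: 6 + 6 + 7 = 19
WMA = 276384 / 19 = 14546.526

14546.526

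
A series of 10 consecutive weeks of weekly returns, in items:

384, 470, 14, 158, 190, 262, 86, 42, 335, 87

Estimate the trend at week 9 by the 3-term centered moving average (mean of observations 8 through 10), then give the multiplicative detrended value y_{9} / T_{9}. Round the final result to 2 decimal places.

2.17

Trend T_9 = (42 + 335 + 87) / 3 = 464/3 = 154.6667
Ratio to trend: 335 / 154.6667 = 2.17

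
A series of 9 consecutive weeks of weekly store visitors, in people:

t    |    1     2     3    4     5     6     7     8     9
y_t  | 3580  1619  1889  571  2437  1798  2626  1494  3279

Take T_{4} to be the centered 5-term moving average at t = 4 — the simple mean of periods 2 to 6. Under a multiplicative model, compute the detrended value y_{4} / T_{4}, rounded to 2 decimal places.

0.34

Trend T_4 = (1619 + 1889 + 571 + 2437 + 1798) / 5 = 8314/5 = 1662.8000
Ratio to trend: 571 / 1662.8000 = 0.34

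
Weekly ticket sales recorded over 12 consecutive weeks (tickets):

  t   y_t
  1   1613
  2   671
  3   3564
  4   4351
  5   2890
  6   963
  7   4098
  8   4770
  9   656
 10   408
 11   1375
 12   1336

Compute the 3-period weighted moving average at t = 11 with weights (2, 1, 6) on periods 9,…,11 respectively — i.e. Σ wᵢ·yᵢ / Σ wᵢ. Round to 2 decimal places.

Weighted sum: 2·656 + 1·408 + 6·1375 = 1312 + 408 + 8250 = 9970
Weight total: 2 + 1 + 6 = 9
WMA = 9970 / 9 = 1107.78

1107.78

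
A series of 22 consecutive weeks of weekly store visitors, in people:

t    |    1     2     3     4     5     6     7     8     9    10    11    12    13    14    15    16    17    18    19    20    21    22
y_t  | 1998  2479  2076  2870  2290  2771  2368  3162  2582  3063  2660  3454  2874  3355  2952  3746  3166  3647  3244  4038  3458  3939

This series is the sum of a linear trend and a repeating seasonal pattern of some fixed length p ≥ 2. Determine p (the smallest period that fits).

4

First differences y_{t+1} − y_t: 481, -403, 794, -580, 481, -403, 794, -580, 481, -403, …
The difference pattern repeats every 4 terms and not for any smaller step, so p = 4.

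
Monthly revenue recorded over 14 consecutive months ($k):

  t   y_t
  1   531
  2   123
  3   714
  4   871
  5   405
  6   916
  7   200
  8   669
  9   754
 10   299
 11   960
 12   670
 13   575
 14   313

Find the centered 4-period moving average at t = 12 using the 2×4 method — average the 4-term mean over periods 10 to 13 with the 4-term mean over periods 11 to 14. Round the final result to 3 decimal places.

Sum over 10–13: 299 + 960 + 670 + 575 = 2504
Sum over 11–14: 960 + 670 + 575 + 313 = 2518
CMA at t=12 = (2504 + 2518) / (2·4) = 5022 / 8 = 627.750

627.750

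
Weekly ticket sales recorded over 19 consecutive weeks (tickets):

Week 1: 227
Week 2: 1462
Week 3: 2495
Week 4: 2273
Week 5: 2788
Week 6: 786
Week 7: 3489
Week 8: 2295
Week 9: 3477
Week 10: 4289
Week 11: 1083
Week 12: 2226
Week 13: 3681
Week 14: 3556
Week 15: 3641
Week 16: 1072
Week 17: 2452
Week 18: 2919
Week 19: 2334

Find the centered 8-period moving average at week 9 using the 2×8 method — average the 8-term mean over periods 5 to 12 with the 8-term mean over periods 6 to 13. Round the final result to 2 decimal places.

Sum over 5–12: 2788 + 786 + 3489 + 2295 + 3477 + 4289 + 1083 + 2226 = 20433
Sum over 6–13: 786 + 3489 + 2295 + 3477 + 4289 + 1083 + 2226 + 3681 = 21326
CMA at t=9 = (20433 + 21326) / (2·8) = 41759 / 16 = 2609.94

2609.94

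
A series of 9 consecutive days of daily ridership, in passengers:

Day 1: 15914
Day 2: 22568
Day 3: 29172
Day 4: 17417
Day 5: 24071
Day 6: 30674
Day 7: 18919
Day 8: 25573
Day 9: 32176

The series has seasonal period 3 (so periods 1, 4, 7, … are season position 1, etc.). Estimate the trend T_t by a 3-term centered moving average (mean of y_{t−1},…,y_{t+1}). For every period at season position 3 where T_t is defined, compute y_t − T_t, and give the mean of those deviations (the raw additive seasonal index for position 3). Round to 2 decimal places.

6119.50

Season position 3 occurs at t = 3, 6 (where T_t is defined).
t=3: T_3 = 23052.3333; y_3 − T_3 = 29172 − 23052.3333 = 6119.6667
t=6: T_6 = 24554.6667; y_6 − T_6 = 30674 − 24554.6667 = 6119.3333
Mean deviation: (6119.6667 + 6119.3333) / 2 = 6119.50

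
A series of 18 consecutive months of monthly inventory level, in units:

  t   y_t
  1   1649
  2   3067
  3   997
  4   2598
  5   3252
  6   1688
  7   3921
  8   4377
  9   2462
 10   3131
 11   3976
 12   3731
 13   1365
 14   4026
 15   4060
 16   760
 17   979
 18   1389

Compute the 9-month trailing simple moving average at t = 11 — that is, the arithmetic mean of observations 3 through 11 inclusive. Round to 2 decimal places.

Sum of periods 3–11: 997 + 2598 + 3252 + 1688 + 3921 + 4377 + 2462 + 3131 + 3976 = 26402
Divide by 9: 26402 / 9 = 2933.56

2933.56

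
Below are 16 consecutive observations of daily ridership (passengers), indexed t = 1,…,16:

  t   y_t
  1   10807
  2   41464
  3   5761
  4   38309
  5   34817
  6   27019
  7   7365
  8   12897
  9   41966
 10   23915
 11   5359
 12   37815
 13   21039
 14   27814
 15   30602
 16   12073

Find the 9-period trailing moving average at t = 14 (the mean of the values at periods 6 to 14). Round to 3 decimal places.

22798.778

Sum of periods 6–14: 27019 + 7365 + 12897 + 41966 + 23915 + 5359 + 37815 + 21039 + 27814 = 205189
Divide by 9: 205189 / 9 = 22798.778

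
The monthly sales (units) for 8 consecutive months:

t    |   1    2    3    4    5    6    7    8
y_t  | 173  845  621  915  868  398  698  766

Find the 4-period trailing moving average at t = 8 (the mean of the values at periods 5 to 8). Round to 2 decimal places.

682.50

Sum of periods 5–8: 868 + 398 + 698 + 766 = 2730
Divide by 4: 2730 / 4 = 682.50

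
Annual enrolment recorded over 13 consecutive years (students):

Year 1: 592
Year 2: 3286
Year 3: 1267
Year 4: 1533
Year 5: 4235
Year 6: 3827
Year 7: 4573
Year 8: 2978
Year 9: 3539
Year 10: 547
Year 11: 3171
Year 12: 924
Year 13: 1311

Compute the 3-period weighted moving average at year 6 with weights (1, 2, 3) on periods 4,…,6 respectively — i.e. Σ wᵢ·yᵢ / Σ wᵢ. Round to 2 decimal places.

Weighted sum: 1·1533 + 2·4235 + 3·3827 = 1533 + 8470 + 11481 = 21484
Weight total: 1 + 2 + 3 = 6
WMA = 21484 / 6 = 3580.67

3580.67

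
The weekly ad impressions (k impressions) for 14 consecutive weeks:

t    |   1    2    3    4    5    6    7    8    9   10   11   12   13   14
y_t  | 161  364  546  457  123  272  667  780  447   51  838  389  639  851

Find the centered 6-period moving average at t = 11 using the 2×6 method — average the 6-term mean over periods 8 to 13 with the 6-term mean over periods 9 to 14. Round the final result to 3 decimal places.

529.917

Sum over 8–13: 780 + 447 + 51 + 838 + 389 + 639 = 3144
Sum over 9–14: 447 + 51 + 838 + 389 + 639 + 851 = 3215
CMA at t=11 = (3144 + 3215) / (2·6) = 6359 / 12 = 529.917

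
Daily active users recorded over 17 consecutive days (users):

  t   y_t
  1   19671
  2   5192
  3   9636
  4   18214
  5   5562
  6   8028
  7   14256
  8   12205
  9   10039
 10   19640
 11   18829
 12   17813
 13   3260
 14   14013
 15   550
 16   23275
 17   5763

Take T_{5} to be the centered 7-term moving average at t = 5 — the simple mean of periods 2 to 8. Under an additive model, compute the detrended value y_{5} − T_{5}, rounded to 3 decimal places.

-4879.857

Trend T_5 = (5192 + 9636 + 18214 + 5562 + 8028 + 14256 + 12205) / 7 = 73093/7 = 10441.85714
Detrended value: 5562 − 10441.85714 = -4879.857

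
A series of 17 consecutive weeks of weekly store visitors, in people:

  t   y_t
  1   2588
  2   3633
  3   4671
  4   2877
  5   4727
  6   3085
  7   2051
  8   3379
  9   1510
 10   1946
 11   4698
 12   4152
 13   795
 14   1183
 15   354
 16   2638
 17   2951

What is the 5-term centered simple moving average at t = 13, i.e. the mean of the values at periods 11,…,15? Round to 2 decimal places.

2236.40

Sum of periods 11–15: 4698 + 4152 + 795 + 1183 + 354 = 11182
Divide by 5: 11182 / 5 = 2236.40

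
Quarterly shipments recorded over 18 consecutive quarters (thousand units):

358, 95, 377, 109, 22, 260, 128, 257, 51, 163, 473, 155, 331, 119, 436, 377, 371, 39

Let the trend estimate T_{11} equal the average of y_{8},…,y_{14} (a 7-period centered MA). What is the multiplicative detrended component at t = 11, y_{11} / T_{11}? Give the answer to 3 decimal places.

Trend T_11 = (257 + 51 + 163 + 473 + 155 + 331 + 119) / 7 = 1549/7 = 221.28571
Ratio to trend: 473 / 221.28571 = 2.138

2.138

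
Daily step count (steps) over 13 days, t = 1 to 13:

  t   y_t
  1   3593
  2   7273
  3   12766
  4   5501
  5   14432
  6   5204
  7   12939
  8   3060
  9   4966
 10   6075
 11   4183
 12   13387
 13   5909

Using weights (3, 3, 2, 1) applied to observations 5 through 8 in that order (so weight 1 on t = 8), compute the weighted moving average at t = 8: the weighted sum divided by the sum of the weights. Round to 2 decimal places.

9760.67

Weighted sum: 3·14432 + 3·5204 + 2·12939 + 1·3060 = 43296 + 15612 + 25878 + 3060 = 87846
Weight total: 3 + 3 + 2 + 1 = 9
WMA = 87846 / 9 = 9760.67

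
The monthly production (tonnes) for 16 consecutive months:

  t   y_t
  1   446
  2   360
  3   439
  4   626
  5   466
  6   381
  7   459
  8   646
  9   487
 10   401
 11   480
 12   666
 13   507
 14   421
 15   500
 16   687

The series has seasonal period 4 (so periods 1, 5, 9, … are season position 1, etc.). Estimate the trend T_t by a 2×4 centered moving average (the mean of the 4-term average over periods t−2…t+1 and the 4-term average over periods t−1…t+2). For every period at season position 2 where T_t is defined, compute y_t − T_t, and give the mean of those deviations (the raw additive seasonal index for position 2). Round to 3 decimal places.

Season position 2 occurs at t = 6, 10, 14 (where T_t is defined).
t=6: T_6 = 485.50000; y_6 − T_6 = 381 − 485.50000 = -104.50000
t=10: T_10 = 506.00000; y_10 − T_10 = 401 − 506.00000 = -105.00000
t=14: T_14 = 526.12500; y_14 − T_14 = 421 − 526.12500 = -105.12500
Mean deviation: (-104.50000 + -105.00000 + -105.12500) / 3 = -104.875

-104.875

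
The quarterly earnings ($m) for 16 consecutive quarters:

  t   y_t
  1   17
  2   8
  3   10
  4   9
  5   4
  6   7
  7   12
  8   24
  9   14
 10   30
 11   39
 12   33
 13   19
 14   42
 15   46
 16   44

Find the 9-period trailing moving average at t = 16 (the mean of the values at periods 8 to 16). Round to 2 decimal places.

Sum of periods 8–16: 24 + 14 + 30 + 39 + 33 + 19 + 42 + 46 + 44 = 291
Divide by 9: 291 / 9 = 32.33

32.33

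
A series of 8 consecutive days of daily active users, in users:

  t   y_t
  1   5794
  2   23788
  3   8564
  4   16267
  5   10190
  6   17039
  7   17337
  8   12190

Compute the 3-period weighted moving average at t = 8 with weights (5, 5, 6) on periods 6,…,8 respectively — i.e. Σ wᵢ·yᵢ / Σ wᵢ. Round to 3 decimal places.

Weighted sum: 5·17039 + 5·17337 + 6·12190 = 85195 + 86685 + 73140 = 245020
Weight total: 5 + 5 + 6 = 16
WMA = 245020 / 16 = 15313.750

15313.750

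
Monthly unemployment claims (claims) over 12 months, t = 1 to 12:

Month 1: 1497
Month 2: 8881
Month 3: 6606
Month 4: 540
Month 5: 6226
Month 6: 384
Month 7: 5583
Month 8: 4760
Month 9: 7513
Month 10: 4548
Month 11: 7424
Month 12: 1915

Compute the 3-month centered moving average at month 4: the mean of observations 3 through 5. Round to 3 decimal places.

4457.333

Sum of periods 3–5: 6606 + 540 + 6226 = 13372
Divide by 3: 13372 / 3 = 4457.333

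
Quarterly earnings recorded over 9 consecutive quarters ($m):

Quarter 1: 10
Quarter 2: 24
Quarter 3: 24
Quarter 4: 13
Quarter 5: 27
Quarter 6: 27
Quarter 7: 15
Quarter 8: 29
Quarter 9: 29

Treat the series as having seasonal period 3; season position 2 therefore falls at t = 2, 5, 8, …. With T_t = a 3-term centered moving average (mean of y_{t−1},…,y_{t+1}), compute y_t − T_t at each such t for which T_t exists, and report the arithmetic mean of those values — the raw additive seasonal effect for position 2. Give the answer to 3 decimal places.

Season position 2 occurs at t = 2, 5, 8 (where T_t is defined).
t=2: T_2 = 19.33333; y_2 − T_2 = 24 − 19.33333 = 4.66667
t=5: T_5 = 22.33333; y_5 − T_5 = 27 − 22.33333 = 4.66667
t=8: T_8 = 24.33333; y_8 − T_8 = 29 − 24.33333 = 4.66667
Mean deviation: (4.66667 + 4.66667 + 4.66667) / 3 = 4.667

4.667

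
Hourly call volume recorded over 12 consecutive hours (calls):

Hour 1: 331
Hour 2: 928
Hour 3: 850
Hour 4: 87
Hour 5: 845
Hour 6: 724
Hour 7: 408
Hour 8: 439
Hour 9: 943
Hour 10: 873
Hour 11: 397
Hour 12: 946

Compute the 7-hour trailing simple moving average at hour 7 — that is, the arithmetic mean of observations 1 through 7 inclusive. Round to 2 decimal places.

Sum of periods 1–7: 331 + 928 + 850 + 87 + 845 + 724 + 408 = 4173
Divide by 7: 4173 / 7 = 596.14

596.14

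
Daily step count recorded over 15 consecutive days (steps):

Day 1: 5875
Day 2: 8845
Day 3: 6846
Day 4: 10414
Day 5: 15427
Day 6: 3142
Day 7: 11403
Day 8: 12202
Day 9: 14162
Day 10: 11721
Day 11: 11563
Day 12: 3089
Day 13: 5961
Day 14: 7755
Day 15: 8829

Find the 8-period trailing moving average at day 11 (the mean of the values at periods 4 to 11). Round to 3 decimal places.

11254.250

Sum of periods 4–11: 10414 + 15427 + 3142 + 11403 + 12202 + 14162 + 11721 + 11563 = 90034
Divide by 8: 90034 / 8 = 11254.250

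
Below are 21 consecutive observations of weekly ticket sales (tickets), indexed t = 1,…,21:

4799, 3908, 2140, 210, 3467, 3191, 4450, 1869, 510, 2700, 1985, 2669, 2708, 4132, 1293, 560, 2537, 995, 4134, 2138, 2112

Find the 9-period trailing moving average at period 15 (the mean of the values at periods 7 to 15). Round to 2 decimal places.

2479.56

Sum of periods 7–15: 4450 + 1869 + 510 + 2700 + 1985 + 2669 + 2708 + 4132 + 1293 = 22316
Divide by 9: 22316 / 9 = 2479.56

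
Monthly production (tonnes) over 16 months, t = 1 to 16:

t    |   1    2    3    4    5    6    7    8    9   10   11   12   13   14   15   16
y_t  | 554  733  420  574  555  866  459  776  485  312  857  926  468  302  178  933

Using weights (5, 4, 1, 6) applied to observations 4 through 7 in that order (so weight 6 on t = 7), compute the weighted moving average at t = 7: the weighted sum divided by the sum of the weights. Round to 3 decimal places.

544.375

Weighted sum: 5·574 + 4·555 + 1·866 + 6·459 = 2870 + 2220 + 866 + 2754 = 8710
Weight total: 5 + 4 + 1 + 6 = 16
WMA = 8710 / 16 = 544.375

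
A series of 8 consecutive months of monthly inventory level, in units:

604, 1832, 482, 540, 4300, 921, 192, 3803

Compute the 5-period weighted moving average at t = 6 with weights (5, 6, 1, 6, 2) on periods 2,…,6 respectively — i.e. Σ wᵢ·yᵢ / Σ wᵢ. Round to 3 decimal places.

Weighted sum: 5·1832 + 6·482 + 1·540 + 6·4300 + 2·921 = 9160 + 2892 + 540 + 25800 + 1842 = 40234
Weight total: 5 + 6 + 1 + 6 + 2 = 20
WMA = 40234 / 20 = 2011.700

2011.700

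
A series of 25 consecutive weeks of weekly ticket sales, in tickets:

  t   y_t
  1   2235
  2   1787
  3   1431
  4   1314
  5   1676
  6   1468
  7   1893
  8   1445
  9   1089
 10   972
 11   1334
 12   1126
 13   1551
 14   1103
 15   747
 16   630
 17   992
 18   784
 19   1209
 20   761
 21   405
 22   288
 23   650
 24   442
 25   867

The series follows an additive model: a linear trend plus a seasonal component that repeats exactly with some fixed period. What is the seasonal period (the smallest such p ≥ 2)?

6

First differences y_{t+1} − y_t: -448, -356, -117, 362, -208, 425, -448, -356, -117, 362, -208, 425, -448, -356, …
The difference pattern repeats every 6 terms and not for any smaller step, so p = 6.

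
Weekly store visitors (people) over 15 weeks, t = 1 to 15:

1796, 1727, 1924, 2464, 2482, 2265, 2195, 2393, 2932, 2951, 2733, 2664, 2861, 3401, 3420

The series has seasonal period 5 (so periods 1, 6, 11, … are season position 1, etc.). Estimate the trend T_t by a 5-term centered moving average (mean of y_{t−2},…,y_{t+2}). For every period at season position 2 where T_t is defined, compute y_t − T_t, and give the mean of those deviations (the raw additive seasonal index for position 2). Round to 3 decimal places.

Season position 2 occurs at t = 7, 12 (where T_t is defined).
t=7: T_7 = 2453.40000; y_7 − T_7 = 2195 − 2453.40000 = -258.40000
t=12: T_12 = 2922.00000; y_12 − T_12 = 2664 − 2922.00000 = -258.00000
Mean deviation: (-258.40000 + -258.00000) / 2 = -258.200

-258.200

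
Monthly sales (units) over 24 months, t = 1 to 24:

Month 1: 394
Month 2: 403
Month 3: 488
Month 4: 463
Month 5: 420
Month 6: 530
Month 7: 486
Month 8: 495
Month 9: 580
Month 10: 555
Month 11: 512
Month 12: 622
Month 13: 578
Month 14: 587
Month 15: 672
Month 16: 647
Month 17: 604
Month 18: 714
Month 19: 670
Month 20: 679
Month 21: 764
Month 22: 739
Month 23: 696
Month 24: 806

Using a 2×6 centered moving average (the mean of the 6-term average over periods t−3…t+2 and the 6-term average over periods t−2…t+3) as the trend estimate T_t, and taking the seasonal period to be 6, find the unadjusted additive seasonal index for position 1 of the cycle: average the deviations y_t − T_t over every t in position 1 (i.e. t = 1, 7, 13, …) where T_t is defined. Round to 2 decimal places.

-17.33

Season position 1 occurs at t = 7, 13, 19 (where T_t is defined).
t=7: T_7 = 503.3333; y_7 − T_7 = 486 − 503.3333 = -17.3333
t=13: T_13 = 595.3333; y_13 − T_13 = 578 − 595.3333 = -17.3333
t=19: T_19 = 687.3333; y_19 − T_19 = 670 − 687.3333 = -17.3333
Mean deviation: (-17.3333 + -17.3333 + -17.3333) / 3 = -17.33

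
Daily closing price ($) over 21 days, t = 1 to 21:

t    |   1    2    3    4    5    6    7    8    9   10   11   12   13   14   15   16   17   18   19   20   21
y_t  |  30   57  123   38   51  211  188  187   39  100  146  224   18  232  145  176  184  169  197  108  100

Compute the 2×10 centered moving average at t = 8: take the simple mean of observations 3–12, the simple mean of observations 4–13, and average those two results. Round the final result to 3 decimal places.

Sum over 3–12: 123 + 38 + 51 + 211 + 188 + 187 + 39 + 100 + 146 + 224 = 1307
Sum over 4–13: 38 + 51 + 211 + 188 + 187 + 39 + 100 + 146 + 224 + 18 = 1202
CMA at t=8 = (1307 + 1202) / (2·10) = 2509 / 20 = 125.450

125.450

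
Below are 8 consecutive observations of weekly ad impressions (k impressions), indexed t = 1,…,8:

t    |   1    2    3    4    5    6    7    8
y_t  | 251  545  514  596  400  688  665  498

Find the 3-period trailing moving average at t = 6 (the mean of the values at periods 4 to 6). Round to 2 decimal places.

Sum of periods 4–6: 596 + 400 + 688 = 1684
Divide by 3: 1684 / 3 = 561.33

561.33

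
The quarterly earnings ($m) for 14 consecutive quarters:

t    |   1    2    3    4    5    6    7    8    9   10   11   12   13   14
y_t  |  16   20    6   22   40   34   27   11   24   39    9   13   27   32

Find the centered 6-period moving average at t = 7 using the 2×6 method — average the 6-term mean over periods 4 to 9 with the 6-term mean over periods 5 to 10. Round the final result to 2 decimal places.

Sum over 4–9: 22 + 40 + 34 + 27 + 11 + 24 = 158
Sum over 5–10: 40 + 34 + 27 + 11 + 24 + 39 = 175
CMA at t=7 = (158 + 175) / (2·6) = 333 / 12 = 27.75

27.75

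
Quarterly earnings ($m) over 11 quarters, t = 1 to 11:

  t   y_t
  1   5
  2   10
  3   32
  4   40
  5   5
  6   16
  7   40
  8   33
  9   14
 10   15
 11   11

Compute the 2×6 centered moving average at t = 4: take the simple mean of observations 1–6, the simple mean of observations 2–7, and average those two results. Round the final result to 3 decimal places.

20.917

Sum over 1–6: 5 + 10 + 32 + 40 + 5 + 16 = 108
Sum over 2–7: 10 + 32 + 40 + 5 + 16 + 40 = 143
CMA at t=4 = (108 + 143) / (2·6) = 251 / 12 = 20.917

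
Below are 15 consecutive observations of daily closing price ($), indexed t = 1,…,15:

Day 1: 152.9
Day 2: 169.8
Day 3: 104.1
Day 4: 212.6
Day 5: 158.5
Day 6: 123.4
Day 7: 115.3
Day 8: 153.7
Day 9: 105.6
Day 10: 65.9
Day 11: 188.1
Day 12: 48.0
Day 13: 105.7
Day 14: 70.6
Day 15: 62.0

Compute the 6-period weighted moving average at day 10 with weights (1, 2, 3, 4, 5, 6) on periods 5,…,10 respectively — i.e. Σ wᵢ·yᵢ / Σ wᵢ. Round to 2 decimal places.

Weighted sum: 1·158.5 + 2·123.4 + 3·115.3 + 4·153.7 + 5·105.6 + 6·65.9 = 158.5 + 246.8 + 345.9 + 614.8 + 528.0 + 395.4 = 2289.4
Weight total: 1 + 2 + 3 + 4 + 5 + 6 = 21
WMA = 2289.4 / 21 = 109.02

109.02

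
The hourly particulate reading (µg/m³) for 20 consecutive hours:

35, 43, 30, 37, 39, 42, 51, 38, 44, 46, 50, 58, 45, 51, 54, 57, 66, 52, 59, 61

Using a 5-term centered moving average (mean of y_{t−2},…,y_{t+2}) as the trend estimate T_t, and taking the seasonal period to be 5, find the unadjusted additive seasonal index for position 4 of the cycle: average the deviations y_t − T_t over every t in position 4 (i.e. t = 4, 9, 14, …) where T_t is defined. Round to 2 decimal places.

Season position 4 occurs at t = 4, 9, 14 (where T_t is defined).
t=4: T_4 = 38.2000; y_4 − T_4 = 37 − 38.2000 = -1.2000
t=9: T_9 = 45.8000; y_9 − T_9 = 44 − 45.8000 = -1.8000
t=14: T_14 = 53.0000; y_14 − T_14 = 51 − 53.0000 = -2.0000
Mean deviation: (-1.2000 + -1.8000 + -2.0000) / 3 = -1.67

-1.67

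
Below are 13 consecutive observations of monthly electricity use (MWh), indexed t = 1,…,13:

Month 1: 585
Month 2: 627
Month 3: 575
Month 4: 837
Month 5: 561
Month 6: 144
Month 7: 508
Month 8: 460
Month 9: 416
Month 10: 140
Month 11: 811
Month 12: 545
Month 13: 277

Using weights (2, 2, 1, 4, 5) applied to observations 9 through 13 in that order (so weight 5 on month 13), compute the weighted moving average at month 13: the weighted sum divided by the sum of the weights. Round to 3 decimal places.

392.000

Weighted sum: 2·416 + 2·140 + 1·811 + 4·545 + 5·277 = 832 + 280 + 811 + 2180 + 1385 = 5488
Weight total: 2 + 2 + 1 + 4 + 5 = 14
WMA = 5488 / 14 = 392.000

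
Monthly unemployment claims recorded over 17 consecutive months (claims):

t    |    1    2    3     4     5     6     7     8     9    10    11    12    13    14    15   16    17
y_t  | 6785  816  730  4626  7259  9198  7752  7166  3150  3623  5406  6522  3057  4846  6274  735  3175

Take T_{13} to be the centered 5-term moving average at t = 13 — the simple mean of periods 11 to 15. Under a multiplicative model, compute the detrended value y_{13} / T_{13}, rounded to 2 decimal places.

0.59

Trend T_13 = (5406 + 6522 + 3057 + 4846 + 6274) / 5 = 26105/5 = 5221.0000
Ratio to trend: 3057 / 5221.0000 = 0.59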